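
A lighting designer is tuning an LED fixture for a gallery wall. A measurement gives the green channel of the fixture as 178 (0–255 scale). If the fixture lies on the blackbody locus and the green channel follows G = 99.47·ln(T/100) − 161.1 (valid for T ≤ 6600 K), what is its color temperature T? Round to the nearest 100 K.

ln t = (178 + 161.1) / 99.47 = 3.4091.
t = e^3.4091 = 30.237.
T = 100·t = 3024 K → 3000 K to the nearest 100 K.

3000 K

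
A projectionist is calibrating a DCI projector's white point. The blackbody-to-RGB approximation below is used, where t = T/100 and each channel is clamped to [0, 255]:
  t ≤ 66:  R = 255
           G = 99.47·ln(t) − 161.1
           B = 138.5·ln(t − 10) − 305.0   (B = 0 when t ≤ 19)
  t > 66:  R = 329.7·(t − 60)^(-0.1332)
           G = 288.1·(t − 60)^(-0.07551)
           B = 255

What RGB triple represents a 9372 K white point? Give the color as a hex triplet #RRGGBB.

#CEDDFF

t = 9372/100 = 93.72; the t > 66 branch applies.
R = 329.7·(93.72 − 60)^(-0.1332) = 329.7·33.72^(-0.1332) = 329.7·0.62587 = 206.350.
G = 288.1·(93.72 − 60)^(-0.07551) = 288.1·33.72^(-0.07551) = 288.1·0.76671 = 220.888.
B = 255 by definition for t > 66.
Rounded: (206, 221, 255).
In hex: #CEDDFF.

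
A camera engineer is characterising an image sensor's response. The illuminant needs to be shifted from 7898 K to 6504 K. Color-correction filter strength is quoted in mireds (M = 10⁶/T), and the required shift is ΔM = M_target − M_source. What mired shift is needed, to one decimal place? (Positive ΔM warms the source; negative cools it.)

+27.1 mireds

M_source = 10⁶/7898 = 126.614; M_target = 10⁶/6504 = 153.752.
ΔM = 153.752 − 126.614 = 27.137 → +27.1 mireds, a warming shift.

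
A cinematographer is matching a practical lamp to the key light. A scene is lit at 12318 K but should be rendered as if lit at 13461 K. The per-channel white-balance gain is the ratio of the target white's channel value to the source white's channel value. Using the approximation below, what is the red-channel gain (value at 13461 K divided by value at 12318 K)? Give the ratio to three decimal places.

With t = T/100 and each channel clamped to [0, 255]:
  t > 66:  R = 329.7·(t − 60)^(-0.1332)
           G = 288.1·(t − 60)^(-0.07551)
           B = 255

0.978

At 12318 K (t = 123.18):
  R = 329.7·(123.18 − 60)^(-0.1332) = 329.7·63.18^(-0.1332) = 329.7·0.57566 = 189.794.
At 13461 K (t = 134.61):
  R = 329.7·(134.61 − 60)^(-0.1332) = 329.7·74.61^(-0.1332) = 329.7·0.56305 = 185.636.
Gain = 185.636 / 189.794 = 0.9781 → 0.978.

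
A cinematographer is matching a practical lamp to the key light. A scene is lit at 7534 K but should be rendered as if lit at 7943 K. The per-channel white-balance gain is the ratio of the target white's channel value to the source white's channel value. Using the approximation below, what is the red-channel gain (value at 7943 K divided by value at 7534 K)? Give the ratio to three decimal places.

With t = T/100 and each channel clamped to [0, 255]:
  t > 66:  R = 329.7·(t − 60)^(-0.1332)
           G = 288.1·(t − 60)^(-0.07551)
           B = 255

0.969

At 7534 K (t = 75.34):
  R = 329.7·(75.34 − 60)^(-0.1332) = 329.7·15.34^(-0.1332) = 329.7·0.69510 = 229.175.
At 7943 K (t = 79.43):
  R = 329.7·(79.43 − 60)^(-0.1332) = 329.7·19.43^(-0.1332) = 329.7·0.67356 = 222.072.
Gain = 222.072 / 229.175 = 0.9690 → 0.969.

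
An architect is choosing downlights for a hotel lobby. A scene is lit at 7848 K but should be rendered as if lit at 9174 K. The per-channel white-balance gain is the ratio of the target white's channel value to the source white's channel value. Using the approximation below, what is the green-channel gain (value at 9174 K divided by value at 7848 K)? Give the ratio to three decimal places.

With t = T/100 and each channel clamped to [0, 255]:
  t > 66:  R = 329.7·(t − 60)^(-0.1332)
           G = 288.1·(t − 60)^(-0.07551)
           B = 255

At 7848 K (t = 78.48):
  G = 288.1·(78.48 − 60)^(-0.07551) = 288.1·18.48^(-0.07551) = 288.1·0.80233 = 231.150.
At 9174 K (t = 91.74):
  G = 288.1·(91.74 − 60)^(-0.07551) = 288.1·31.74^(-0.07551) = 288.1·0.77022 = 221.900.
Gain = 221.900 / 231.150 = 0.9600 → 0.960.

0.960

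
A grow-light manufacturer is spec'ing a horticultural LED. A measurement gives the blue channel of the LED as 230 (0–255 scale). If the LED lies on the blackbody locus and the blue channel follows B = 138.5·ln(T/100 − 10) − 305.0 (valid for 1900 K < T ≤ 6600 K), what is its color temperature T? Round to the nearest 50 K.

ln(t − 10) = (230 + 305.0) / 138.5 = 3.8628.
t − 10 = e^3.8628 = 47.599, so t = 57.599.
T = 100·t = 5760 K → 5750 K to the nearest 50 K.

5750 K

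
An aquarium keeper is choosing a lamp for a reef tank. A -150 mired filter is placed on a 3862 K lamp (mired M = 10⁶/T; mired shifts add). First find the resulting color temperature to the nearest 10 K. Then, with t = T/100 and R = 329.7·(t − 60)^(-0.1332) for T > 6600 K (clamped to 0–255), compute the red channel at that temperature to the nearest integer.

208

M_in = 10⁶/3862 = 258.93; M_out = 258.93 + (-150) = 108.93.
T_out = 10⁶/108.93 = 9179.9 K → 9180 K; t = 91.8.
R = 329.7·(91.8 − 60)^(-0.1332) = 329.7·31.8^(-0.1332) = 329.7·0.63078 = 207.968.
Rounded: 208.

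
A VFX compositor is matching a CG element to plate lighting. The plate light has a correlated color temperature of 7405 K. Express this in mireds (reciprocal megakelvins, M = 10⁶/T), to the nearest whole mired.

135 mireds

M = 10⁶ / 7405 = 135.044 → 135 mireds.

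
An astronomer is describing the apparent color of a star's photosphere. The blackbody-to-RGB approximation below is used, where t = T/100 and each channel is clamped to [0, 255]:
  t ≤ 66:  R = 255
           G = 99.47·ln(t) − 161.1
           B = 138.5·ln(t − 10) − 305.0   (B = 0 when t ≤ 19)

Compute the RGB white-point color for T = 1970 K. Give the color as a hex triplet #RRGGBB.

t = 1970/100 = 19.7; the t ≤ 66 branch applies.
R = 255 by definition for t ≤ 66.
G = 99.47·ln 19.7 − 161.1 = 99.47·2.9806 − 161.1 = 135.382.
B = 138.5·ln(19.7 − 10) − 305.0 = 138.5·ln 9.7 − 305.0 = 138.5·2.2721 − 305.0 = 9.689.
Rounded: (255, 135, 10).
In hex: #FF870A.

#FF870A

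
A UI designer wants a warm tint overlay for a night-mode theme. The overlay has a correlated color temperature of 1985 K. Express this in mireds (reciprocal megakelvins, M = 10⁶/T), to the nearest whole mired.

M = 10⁶ / 1985 = 503.778 → 504 mireds.

504 mireds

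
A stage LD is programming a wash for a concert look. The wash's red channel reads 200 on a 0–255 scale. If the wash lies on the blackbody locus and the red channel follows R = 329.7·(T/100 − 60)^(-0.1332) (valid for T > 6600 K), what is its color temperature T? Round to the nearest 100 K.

(t − 60)^(-0.1332) = 200/329.7 = 0.60661.
t − 60 = 0.60661^(1/-0.1332) = 0.60661^(-7.508) = 42.638, so t = 102.638.
T = 100·t = 10264 K → 10300 K to the nearest 100 K.

10300 K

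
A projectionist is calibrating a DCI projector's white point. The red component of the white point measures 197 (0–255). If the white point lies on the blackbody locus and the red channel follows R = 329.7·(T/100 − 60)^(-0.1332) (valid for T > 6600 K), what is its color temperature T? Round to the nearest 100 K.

10800 K

(t − 60)^(-0.1332) = 197/329.7 = 0.59751.
t − 60 = 0.59751^(1/-0.1332) = 0.59751^(-7.508) = 47.761, so t = 107.761.
T = 100·t = 10776 K → 10800 K to the nearest 100 K.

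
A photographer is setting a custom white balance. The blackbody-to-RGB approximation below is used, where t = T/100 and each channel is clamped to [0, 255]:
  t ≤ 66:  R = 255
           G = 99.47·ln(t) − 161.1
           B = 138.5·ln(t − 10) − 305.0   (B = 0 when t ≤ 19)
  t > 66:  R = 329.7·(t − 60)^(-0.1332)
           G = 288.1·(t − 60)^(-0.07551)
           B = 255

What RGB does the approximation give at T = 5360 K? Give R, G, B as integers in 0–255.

t = 5360/100 = 53.6; the t ≤ 66 branch applies.
R = 255 by definition for t ≤ 66.
G = 99.47·ln 53.6 − 161.1 = 99.47·3.9815 − 161.1 = 234.945.
B = 138.5·ln(53.6 − 10) − 305.0 = 138.5·ln 43.6 − 305.0 = 138.5·3.7751 − 305.0 = 217.845.
Rounded: (255, 235, 218).

R=255, G=235, B=218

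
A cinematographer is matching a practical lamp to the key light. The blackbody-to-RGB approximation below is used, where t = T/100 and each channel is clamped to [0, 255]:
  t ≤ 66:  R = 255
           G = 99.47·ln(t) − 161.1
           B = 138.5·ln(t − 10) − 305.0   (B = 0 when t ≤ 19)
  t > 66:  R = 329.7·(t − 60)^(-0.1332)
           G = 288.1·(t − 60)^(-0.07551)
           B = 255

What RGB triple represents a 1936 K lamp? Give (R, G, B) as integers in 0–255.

(255, 134, 5)

t = 1936/100 = 19.36; the t ≤ 66 branch applies.
R = 255 by definition for t ≤ 66.
G = 99.47·ln 19.36 − 161.1 = 99.47·2.9632 − 161.1 = 133.650.
B = 138.5·ln(19.36 − 10) − 305.0 = 138.5·ln 9.36 − 305.0 = 138.5·2.2364 − 305.0 = 4.748.
Rounded: (255, 134, 5).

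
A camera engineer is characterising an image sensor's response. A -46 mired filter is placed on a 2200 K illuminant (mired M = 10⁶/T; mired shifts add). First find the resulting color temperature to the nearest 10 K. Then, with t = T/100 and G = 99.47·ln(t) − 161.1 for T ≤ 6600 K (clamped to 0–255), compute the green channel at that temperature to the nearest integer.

M_in = 10⁶/2200 = 454.55; M_out = 454.55 + (-46) = 408.55.
T_out = 10⁶/408.55 = 2447.7 K → 2450 K; t = 24.5.
G = 99.47·ln 24.5 − 161.1 = 99.47·3.1987 − 161.1 = 157.072.
Rounded: 157.

157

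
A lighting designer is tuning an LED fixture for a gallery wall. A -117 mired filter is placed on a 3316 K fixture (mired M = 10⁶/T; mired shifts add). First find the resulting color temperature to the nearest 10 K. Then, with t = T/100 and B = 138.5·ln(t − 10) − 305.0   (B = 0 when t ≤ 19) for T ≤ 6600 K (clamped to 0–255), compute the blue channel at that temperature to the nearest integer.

M_in = 10⁶/3316 = 301.57; M_out = 301.57 + (-117) = 184.57.
T_out = 10⁶/184.57 = 5418.1 K → 5420 K; t = 54.2.
B = 138.5·ln(54.2 − 10) − 305.0 = 138.5·ln 44.2 − 305.0 = 138.5·3.7887 − 305.0 = 219.738.
Rounded: 220.

220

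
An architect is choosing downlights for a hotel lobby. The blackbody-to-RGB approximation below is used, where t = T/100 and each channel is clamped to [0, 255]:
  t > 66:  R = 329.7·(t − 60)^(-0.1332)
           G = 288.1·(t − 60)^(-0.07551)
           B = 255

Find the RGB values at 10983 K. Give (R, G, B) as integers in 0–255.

(196, 214, 255)

t = 10983/100 = 109.83; the t > 66 branch applies.
R = 329.7·(109.83 − 60)^(-0.1332) = 329.7·49.83^(-0.1332) = 329.7·0.59415 = 195.890.
G = 288.1·(109.83 − 60)^(-0.07551) = 288.1·49.83^(-0.07551) = 288.1·0.74443 = 214.470.
B = 255 by definition for t > 66.
Rounded: (196, 214, 255).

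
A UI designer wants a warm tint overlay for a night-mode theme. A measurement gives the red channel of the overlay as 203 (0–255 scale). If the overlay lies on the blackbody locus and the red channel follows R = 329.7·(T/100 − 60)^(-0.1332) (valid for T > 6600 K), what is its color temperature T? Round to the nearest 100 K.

9800 K

(t − 60)^(-0.1332) = 203/329.7 = 0.61571.
t − 60 = 0.61571^(1/-0.1332) = 0.61571^(-7.508) = 38.129, so t = 98.129.
T = 100·t = 9813 K → 9800 K to the nearest 100 K.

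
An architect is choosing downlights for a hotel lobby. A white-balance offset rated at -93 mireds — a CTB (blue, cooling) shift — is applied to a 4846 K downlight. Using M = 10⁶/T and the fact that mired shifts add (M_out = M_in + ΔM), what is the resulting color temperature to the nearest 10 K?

8820 K

M_in = 10⁶/4846 = 206.36 mireds.
M_out = 206.36 + (-93) = 113.36 mireds.
T_out = 10⁶/113.36 = 8821.8 K → 8820 K.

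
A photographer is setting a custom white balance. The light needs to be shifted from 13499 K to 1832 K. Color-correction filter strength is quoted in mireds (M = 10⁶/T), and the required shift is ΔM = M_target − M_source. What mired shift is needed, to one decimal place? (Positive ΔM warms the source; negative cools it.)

+471.8 mireds

M_source = 10⁶/13499 = 74.080; M_target = 10⁶/1832 = 545.852.
ΔM = 545.852 − 74.080 = 471.772 → +471.8 mireds, a warming shift.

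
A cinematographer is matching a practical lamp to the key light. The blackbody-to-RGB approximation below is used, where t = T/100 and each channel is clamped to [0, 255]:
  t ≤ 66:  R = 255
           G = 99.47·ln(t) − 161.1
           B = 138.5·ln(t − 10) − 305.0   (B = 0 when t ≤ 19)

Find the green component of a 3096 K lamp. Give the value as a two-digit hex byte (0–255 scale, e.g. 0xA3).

t = 3096/100 = 30.96; the t ≤ 66 branch applies.
G = 99.47·ln 30.96 − 161.1 = 99.47·3.4327 − 161.1 = 180.350.
Rounded: 180; in hex, 0xB4.

0xB4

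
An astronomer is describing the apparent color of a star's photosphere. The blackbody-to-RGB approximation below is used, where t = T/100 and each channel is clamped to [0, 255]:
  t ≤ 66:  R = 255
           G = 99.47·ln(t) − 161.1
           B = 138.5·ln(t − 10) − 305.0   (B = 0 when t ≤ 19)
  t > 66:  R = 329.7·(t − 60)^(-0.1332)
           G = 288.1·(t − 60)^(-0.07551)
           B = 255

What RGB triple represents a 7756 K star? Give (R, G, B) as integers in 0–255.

t = 7756/100 = 77.56; the t > 66 branch applies.
R = 329.7·(77.56 − 60)^(-0.1332) = 329.7·17.56^(-0.1332) = 329.7·0.68270 = 225.086.
G = 288.1·(77.56 − 60)^(-0.07551) = 288.1·17.56^(-0.07551) = 288.1·0.80543 = 232.043.
B = 255 by definition for t > 66.
Rounded: (225, 232, 255).

(225, 232, 255)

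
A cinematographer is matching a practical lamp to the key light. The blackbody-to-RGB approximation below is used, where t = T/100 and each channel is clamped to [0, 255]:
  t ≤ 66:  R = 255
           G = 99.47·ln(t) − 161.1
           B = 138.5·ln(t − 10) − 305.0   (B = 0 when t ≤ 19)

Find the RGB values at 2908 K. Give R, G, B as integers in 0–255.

R=255, G=174, B=103

t = 2908/100 = 29.08; the t ≤ 66 branch applies.
R = 255 by definition for t ≤ 66.
G = 99.47·ln 29.08 − 161.1 = 99.47·3.3701 − 161.1 = 174.119.
B = 138.5·ln(29.08 − 10) − 305.0 = 138.5·ln 19.08 − 305.0 = 138.5·2.9486 − 305.0 = 103.387.
Rounded: (255, 174, 103).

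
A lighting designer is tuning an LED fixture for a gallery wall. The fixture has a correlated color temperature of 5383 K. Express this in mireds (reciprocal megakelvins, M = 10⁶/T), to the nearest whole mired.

186 mireds

M = 10⁶ / 5383 = 185.770 → 186 mireds.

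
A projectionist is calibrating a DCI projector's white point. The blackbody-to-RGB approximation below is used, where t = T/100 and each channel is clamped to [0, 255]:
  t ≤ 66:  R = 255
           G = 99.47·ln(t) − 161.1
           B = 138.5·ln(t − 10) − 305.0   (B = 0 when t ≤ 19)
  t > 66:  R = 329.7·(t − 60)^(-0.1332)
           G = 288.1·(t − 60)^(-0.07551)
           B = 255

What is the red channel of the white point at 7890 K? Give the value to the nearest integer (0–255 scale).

t = 7890/100 = 78.9; the t > 66 branch applies.
R = 329.7·(78.9 − 60)^(-0.1332) = 329.7·18.9^(-0.1332) = 329.7·0.67604 = 222.892.
Rounded: 223.

223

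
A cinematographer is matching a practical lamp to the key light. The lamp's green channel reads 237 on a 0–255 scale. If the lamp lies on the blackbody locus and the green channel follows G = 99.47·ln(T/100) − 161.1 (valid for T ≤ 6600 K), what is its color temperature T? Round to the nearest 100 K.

ln t = (237 + 161.1) / 99.47 = 4.0022.
t = e^4.0022 = 54.719.
T = 100·t = 5472 K → 5500 K to the nearest 100 K.

5500 K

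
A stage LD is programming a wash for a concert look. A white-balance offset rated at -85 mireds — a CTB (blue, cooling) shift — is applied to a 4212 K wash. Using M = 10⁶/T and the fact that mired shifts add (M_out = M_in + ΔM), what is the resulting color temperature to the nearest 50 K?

6550 K

M_in = 10⁶/4212 = 237.42 mireds.
M_out = 237.42 + (-85) = 152.42 mireds.
T_out = 10⁶/152.42 = 6561.0 K → 6550 K.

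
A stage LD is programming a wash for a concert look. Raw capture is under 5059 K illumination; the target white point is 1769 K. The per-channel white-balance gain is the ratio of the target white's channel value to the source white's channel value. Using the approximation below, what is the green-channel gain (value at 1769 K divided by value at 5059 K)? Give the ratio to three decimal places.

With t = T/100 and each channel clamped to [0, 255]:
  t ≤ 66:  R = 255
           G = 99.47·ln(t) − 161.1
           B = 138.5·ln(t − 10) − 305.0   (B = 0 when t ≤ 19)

At 5059 K (t = 50.59):
  G = 99.47·ln 50.59 − 161.1 = 99.47·3.9238 − 161.1 = 229.196.
At 1769 K (t = 17.69):
  G = 99.47·ln 17.69 − 161.1 = 99.47·2.8730 − 161.1 = 124.677.
Gain = 124.677 / 229.196 = 0.5440 → 0.544.

0.544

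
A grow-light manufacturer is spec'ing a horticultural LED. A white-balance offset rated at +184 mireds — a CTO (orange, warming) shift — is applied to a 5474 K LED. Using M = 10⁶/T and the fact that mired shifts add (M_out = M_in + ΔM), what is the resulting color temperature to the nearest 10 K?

M_in = 10⁶/5474 = 182.68 mireds.
M_out = 182.68 + (+184) = 366.68 mireds.
T_out = 10⁶/366.68 = 2727.2 K → 2730 K.

2730 K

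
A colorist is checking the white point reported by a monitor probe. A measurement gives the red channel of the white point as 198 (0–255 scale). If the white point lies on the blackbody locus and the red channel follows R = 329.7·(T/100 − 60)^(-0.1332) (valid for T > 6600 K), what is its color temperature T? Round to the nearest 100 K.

10600 K

(t − 60)^(-0.1332) = 198/329.7 = 0.60055.
t − 60 = 0.60055^(1/-0.1332) = 0.60055^(-7.508) = 45.980, so t = 105.980.
T = 100·t = 10598 K → 10600 K to the nearest 100 K.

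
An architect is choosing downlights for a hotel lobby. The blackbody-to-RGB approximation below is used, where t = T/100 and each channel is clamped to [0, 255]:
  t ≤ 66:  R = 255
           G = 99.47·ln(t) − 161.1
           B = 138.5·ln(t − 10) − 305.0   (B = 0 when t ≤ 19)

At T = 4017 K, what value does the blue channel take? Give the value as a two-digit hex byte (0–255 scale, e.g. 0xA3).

t = 4017/100 = 40.17; the t ≤ 66 branch applies.
B = 138.5·ln(40.17 − 10) − 305.0 = 138.5·ln 30.17 − 305.0 = 138.5·3.4068 − 305.0 = 166.848.
Rounded: 167; in hex, 0xA7.

0xA7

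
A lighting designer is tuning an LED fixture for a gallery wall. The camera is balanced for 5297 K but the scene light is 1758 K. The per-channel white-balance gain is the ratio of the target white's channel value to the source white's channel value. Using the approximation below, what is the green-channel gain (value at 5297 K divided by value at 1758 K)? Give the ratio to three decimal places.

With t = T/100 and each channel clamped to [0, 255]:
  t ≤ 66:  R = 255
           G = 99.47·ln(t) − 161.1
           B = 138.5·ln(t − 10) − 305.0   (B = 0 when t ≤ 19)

At 1758 K (t = 17.58):
  G = 99.47·ln 17.58 − 161.1 = 99.47·2.8668 − 161.1 = 124.057.
At 5297 K (t = 52.97):
  G = 99.47·ln 52.97 − 161.1 = 99.47·3.9697 − 161.1 = 233.769.
Gain = 233.769 / 124.057 = 1.8844 → 1.884.

1.884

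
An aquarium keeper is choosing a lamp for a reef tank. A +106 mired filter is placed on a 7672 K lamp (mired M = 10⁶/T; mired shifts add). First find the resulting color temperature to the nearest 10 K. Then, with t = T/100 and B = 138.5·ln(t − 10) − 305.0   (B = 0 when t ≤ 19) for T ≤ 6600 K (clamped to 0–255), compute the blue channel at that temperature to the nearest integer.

176

M_in = 10⁶/7672 = 130.34; M_out = 130.34 + (+106) = 236.34.
T_out = 10⁶/236.34 = 4231.1 K → 4230 K; t = 42.3.
B = 138.5·ln(42.3 − 10) − 305.0 = 138.5·ln 32.3 − 305.0 = 138.5·3.4751 − 305.0 = 176.297.
Rounded: 176.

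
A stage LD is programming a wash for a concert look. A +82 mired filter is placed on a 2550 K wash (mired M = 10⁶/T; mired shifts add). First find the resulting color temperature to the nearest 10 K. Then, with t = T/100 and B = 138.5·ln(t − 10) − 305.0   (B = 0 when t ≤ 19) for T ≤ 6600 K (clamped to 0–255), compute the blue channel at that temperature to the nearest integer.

M_in = 10⁶/2550 = 392.16; M_out = 392.16 + (+82) = 474.16.
T_out = 10⁶/474.16 = 2109.0 K → 2110 K; t = 21.1.
B = 138.5·ln(21.1 − 10) − 305.0 = 138.5·ln 11.1 − 305.0 = 138.5·2.4069 − 305.0 = 28.362.
Rounded: 28.

28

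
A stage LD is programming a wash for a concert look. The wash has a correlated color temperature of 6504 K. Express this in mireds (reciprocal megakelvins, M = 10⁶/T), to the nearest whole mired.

154 mireds

M = 10⁶ / 6504 = 153.752 → 154 mireds.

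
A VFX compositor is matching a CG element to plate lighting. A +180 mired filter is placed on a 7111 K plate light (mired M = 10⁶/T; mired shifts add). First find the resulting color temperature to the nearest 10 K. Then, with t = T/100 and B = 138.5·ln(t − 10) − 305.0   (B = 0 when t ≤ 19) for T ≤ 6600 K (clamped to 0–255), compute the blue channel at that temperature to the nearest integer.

118

M_in = 10⁶/7111 = 140.63; M_out = 140.63 + (+180) = 320.63.
T_out = 10⁶/320.63 = 3118.9 K → 3120 K; t = 31.2.
B = 138.5·ln(31.2 − 10) − 305.0 = 138.5·ln 21.2 − 305.0 = 138.5·3.0540 − 305.0 = 117.979.
Rounded: 118.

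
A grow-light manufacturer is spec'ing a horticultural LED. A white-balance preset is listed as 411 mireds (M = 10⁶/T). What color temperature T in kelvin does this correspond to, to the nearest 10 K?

T = 10⁶ / 411 = 2433.09 K → 2430 K.

2430 K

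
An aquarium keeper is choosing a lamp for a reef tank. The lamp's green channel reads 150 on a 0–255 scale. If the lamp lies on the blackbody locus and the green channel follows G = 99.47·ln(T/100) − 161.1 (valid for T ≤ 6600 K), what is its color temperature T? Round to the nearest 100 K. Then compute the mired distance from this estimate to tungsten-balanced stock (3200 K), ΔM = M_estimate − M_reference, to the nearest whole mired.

ln t = (150 + 161.1) / 99.47 = 3.1276.
t = e^3.1276 = 22.819.
T = 100·t = 2282 K → 2300 K to the nearest 100 K.
M_estimate = 10⁶/2300 = 434.78; M_reference = 10⁶/3200 = 312.50.
ΔM = 434.78 − 312.50 = 122.28 → +122 mireds.

+122 mireds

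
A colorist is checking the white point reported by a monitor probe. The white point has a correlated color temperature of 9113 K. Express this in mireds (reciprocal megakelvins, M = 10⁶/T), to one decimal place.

109.7 mireds

M = 10⁶ / 9113 = 109.733 → 109.7 mireds.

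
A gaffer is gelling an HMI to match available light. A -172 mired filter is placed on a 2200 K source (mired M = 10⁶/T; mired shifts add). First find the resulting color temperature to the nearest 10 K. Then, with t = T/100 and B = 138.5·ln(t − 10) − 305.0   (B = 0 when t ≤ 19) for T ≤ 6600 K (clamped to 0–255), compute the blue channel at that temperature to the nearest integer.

M_in = 10⁶/2200 = 454.55; M_out = 454.55 + (-172) = 282.55.
T_out = 10⁶/282.55 = 3539.3 K → 3540 K; t = 35.4.
B = 138.5·ln(35.4 − 10) − 305.0 = 138.5·ln 25.4 − 305.0 = 138.5·3.2347 − 305.0 = 143.013.
Rounded: 143.

143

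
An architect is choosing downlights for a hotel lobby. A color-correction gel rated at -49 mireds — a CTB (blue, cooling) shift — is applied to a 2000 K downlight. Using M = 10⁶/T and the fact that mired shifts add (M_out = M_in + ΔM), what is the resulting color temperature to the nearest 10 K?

2220 K

M_in = 10⁶/2000 = 500.00 mireds.
M_out = 500.00 + (-49) = 451.00 mireds.
T_out = 10⁶/451.00 = 2217.3 K → 2220 K.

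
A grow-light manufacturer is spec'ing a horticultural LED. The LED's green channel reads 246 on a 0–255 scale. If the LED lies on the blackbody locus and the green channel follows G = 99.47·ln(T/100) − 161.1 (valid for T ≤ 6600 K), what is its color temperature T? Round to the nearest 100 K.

6000 K

ln t = (246 + 161.1) / 99.47 = 4.0927.
t = e^4.0927 = 59.901.
T = 100·t = 5990 K → 6000 K to the nearest 100 K.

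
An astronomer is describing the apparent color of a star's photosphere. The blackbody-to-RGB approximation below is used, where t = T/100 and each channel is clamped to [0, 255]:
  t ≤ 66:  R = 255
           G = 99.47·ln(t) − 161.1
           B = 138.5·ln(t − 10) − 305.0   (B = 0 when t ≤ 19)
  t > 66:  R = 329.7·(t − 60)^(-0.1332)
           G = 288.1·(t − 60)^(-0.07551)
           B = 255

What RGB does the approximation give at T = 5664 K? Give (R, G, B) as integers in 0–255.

t = 5664/100 = 56.64; the t ≤ 66 branch applies.
R = 255 by definition for t ≤ 66.
G = 99.47·ln 56.64 − 161.1 = 99.47·4.0367 − 161.1 = 240.432.
B = 138.5·ln(56.64 − 10) − 305.0 = 138.5·ln 46.64 − 305.0 = 138.5·3.8425 − 305.0 = 227.181.
Rounded: (255, 240, 227).

(255, 240, 227)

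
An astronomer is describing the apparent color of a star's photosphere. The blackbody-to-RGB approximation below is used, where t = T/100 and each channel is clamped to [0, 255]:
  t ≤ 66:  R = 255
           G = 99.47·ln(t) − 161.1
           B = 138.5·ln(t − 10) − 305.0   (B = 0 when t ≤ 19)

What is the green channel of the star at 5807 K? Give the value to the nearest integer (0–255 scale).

243

t = 5807/100 = 58.07; the t ≤ 66 branch applies.
G = 99.47·ln 58.07 − 161.1 = 99.47·4.0616 − 161.1 = 242.912.
Rounded: 243.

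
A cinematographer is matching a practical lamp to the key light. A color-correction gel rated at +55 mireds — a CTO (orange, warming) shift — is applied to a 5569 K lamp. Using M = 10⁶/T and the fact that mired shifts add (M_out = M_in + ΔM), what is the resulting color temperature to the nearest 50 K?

4250 K

M_in = 10⁶/5569 = 179.57 mireds.
M_out = 179.57 + (+55) = 234.57 mireds.
T_out = 10⁶/234.57 = 4263.2 K → 4250 K.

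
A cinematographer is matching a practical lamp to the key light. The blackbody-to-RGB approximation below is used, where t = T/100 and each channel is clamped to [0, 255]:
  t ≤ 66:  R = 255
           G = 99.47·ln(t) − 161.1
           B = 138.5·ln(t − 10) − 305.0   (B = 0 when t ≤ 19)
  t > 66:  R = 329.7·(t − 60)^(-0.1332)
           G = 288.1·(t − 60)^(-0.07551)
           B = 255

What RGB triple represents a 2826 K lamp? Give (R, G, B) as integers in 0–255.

t = 2826/100 = 28.26; the t ≤ 66 branch applies.
R = 255 by definition for t ≤ 66.
G = 99.47·ln 28.26 − 161.1 = 99.47·3.3414 − 161.1 = 171.274.
B = 138.5·ln(28.26 − 10) − 305.0 = 138.5·ln 18.26 − 305.0 = 138.5·2.9047 − 305.0 = 97.303.
Rounded: (255, 171, 97).

(255, 171, 97)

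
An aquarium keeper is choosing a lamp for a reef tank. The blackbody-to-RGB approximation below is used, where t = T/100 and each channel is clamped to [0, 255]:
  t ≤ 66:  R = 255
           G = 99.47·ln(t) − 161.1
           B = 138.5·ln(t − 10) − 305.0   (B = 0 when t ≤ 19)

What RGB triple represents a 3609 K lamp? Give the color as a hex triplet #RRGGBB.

#FFC493

t = 3609/100 = 36.09; the t ≤ 66 branch applies.
R = 255 by definition for t ≤ 66.
G = 99.47·ln 36.09 − 161.1 = 99.47·3.5860 − 161.1 = 195.601.
B = 138.5·ln(36.09 − 10) − 305.0 = 138.5·ln 26.09 − 305.0 = 138.5·3.2616 − 305.0 = 146.725.
Rounded: (255, 196, 147).
In hex: #FFC493.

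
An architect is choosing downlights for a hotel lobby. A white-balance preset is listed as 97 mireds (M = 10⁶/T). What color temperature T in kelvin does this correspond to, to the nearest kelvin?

10309 K

T = 10⁶ / 97 = 10309.28 K → 10309 K.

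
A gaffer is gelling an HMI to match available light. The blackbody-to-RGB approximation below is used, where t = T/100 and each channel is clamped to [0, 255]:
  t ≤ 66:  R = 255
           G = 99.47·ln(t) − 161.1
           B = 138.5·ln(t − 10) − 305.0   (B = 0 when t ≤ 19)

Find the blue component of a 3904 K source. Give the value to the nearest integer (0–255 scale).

t = 3904/100 = 39.04; the t ≤ 66 branch applies.
B = 138.5·ln(39.04 − 10) − 305.0 = 138.5·ln 29.04 − 305.0 = 138.5·3.3687 − 305.0 = 161.561.
Rounded: 162.

162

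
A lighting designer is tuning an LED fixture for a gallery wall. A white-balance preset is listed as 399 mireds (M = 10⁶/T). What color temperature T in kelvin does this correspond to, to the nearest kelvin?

T = 10⁶ / 399 = 2506.27 K → 2506 K.

2506 K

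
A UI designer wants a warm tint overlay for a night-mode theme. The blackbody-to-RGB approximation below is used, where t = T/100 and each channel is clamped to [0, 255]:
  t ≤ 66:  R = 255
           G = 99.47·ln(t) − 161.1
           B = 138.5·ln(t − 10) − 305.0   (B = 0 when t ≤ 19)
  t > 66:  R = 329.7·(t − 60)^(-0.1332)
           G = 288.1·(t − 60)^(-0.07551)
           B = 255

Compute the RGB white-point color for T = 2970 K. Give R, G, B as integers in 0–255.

R=255, G=176, B=108

t = 2970/100 = 29.7; the t ≤ 66 branch applies.
R = 255 by definition for t ≤ 66.
G = 99.47·ln 29.7 − 161.1 = 99.47·3.3911 − 161.1 = 176.217.
B = 138.5·ln(29.7 − 10) − 305.0 = 138.5·ln 19.7 − 305.0 = 138.5·2.9806 − 305.0 = 107.816.
Rounded: (255, 176, 108).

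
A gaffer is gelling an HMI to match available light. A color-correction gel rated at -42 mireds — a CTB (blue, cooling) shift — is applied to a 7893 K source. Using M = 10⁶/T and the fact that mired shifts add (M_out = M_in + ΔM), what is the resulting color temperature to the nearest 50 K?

11800 K

M_in = 10⁶/7893 = 126.69 mireds.
M_out = 126.69 + (-42) = 84.69 mireds.
T_out = 10⁶/84.69 = 11807.1 K → 11800 K.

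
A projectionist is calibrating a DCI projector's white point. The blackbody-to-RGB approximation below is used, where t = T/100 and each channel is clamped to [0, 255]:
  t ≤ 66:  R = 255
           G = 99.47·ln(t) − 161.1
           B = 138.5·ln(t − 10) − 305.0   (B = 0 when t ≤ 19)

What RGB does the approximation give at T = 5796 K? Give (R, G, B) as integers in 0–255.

(255, 243, 231)

t = 5796/100 = 57.96; the t ≤ 66 branch applies.
R = 255 by definition for t ≤ 66.
G = 99.47·ln 57.96 − 161.1 = 99.47·4.0598 − 161.1 = 242.724.
B = 138.5·ln(57.96 − 10) − 305.0 = 138.5·ln 47.96 − 305.0 = 138.5·3.8704 − 305.0 = 231.046.
Rounded: (255, 243, 231).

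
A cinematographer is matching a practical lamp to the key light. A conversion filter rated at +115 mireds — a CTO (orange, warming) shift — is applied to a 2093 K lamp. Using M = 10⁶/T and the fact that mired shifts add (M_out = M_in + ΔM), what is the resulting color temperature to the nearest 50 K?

1700 K

M_in = 10⁶/2093 = 477.78 mireds.
M_out = 477.78 + (+115) = 592.78 mireds.
T_out = 10⁶/592.78 = 1687.0 K → 1700 K.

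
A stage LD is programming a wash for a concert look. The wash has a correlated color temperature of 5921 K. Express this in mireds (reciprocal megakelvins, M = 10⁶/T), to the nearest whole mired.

M = 10⁶ / 5921 = 168.890 → 169 mireds.

169 mireds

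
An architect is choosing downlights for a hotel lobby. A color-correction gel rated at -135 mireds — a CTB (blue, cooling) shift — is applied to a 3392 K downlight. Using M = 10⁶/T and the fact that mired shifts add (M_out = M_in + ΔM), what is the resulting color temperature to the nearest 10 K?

6260 K

M_in = 10⁶/3392 = 294.81 mireds.
M_out = 294.81 + (-135) = 159.81 mireds.
T_out = 10⁶/159.81 = 6257.4 K → 6260 K.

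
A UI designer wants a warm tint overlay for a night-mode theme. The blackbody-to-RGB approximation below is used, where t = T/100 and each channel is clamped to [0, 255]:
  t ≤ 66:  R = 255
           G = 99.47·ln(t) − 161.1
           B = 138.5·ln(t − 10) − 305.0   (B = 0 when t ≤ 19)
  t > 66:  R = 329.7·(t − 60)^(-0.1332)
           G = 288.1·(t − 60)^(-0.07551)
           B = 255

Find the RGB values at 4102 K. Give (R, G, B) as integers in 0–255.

t = 4102/100 = 41.02; the t ≤ 66 branch applies.
R = 255 by definition for t ≤ 66.
G = 99.47·ln 41.02 − 161.1 = 99.47·3.7141 − 161.1 = 208.338.
B = 138.5·ln(41.02 − 10) − 305.0 = 138.5·ln 31.02 − 305.0 = 138.5·3.4346 − 305.0 = 170.697.
Rounded: (255, 208, 171).

(255, 208, 171)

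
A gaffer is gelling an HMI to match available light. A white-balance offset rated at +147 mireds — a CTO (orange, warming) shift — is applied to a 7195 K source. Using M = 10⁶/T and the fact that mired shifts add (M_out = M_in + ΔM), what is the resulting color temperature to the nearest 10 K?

M_in = 10⁶/7195 = 138.99 mireds.
M_out = 138.99 + (+147) = 285.99 mireds.
T_out = 10⁶/285.99 = 3496.7 K → 3500 K.

3500 K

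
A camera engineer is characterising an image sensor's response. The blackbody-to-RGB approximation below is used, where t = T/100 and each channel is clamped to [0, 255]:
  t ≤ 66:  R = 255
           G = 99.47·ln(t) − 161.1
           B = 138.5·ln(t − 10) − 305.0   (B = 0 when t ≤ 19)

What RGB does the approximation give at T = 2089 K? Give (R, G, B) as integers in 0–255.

t = 2089/100 = 20.89; the t ≤ 66 branch applies.
R = 255 by definition for t ≤ 66.
G = 99.47·ln 20.89 − 161.1 = 99.47·3.0393 − 161.1 = 141.216.
B = 138.5·ln(20.89 − 10) − 305.0 = 138.5·ln 10.89 − 305.0 = 138.5·2.3878 − 305.0 = 25.717.
Rounded: (255, 141, 26).

(255, 141, 26)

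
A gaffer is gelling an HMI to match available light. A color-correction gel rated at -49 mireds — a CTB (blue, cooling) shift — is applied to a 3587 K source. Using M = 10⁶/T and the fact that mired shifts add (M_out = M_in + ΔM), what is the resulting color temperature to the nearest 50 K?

4350 K

M_in = 10⁶/3587 = 278.78 mireds.
M_out = 278.78 + (-49) = 229.78 mireds.
T_out = 10⁶/229.78 = 4351.9 K → 4350 K.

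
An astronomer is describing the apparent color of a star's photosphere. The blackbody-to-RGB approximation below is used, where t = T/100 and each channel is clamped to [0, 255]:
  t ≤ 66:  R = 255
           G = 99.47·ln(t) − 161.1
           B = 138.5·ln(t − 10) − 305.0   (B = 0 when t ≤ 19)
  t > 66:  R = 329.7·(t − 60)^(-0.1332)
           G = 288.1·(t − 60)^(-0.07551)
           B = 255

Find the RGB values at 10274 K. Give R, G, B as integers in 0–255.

R=200, G=217, B=255

t = 10274/100 = 102.74; the t > 66 branch applies.
R = 329.7·(102.74 − 60)^(-0.1332) = 329.7·42.74^(-0.1332) = 329.7·0.60642 = 199.936.
G = 288.1·(102.74 − 60)^(-0.07551) = 288.1·42.74^(-0.07551) = 288.1·0.75311 = 216.970.
B = 255 by definition for t > 66.
Rounded: (200, 217, 255).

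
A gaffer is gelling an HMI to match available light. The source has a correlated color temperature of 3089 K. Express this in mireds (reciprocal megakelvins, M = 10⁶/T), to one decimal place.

323.7 mireds

M = 10⁶ / 3089 = 323.729 → 323.7 mireds.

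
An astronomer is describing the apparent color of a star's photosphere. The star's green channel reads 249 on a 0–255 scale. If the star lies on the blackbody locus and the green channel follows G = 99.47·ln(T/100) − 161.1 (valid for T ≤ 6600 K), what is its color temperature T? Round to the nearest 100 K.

6200 K

ln t = (249 + 161.1) / 99.47 = 4.1229.
t = e^4.1229 = 61.735.
T = 100·t = 6174 K → 6200 K to the nearest 100 K.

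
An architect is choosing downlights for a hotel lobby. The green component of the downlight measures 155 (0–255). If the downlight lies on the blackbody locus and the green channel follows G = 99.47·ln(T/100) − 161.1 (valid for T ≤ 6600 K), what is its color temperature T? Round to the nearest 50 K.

2400 K

ln t = (155 + 161.1) / 99.47 = 3.1778.
t = e^3.1778 = 23.995.
T = 100·t = 2399 K → 2400 K to the nearest 50 K.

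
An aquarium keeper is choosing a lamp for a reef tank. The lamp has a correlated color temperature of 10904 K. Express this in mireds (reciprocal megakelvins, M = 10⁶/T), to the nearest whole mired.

92 mireds

M = 10⁶ / 10904 = 91.709 → 92 mireds.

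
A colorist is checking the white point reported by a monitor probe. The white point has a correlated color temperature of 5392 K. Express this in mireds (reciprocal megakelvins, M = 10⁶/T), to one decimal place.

185.5 mireds

M = 10⁶ / 5392 = 185.460 → 185.5 mireds.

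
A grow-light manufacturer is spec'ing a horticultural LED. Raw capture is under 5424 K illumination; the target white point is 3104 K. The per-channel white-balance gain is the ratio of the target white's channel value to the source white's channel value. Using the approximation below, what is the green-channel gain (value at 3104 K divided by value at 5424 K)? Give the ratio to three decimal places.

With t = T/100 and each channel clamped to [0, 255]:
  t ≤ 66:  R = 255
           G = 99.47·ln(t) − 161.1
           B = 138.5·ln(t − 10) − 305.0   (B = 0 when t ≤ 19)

0.765

At 5424 K (t = 54.24):
  G = 99.47·ln 54.24 − 161.1 = 99.47·3.9934 − 161.1 = 236.125.
At 3104 K (t = 31.04):
  G = 99.47·ln 31.04 − 161.1 = 99.47·3.4353 − 161.1 = 180.607.
Gain = 180.607 / 236.125 = 0.7649 → 0.765.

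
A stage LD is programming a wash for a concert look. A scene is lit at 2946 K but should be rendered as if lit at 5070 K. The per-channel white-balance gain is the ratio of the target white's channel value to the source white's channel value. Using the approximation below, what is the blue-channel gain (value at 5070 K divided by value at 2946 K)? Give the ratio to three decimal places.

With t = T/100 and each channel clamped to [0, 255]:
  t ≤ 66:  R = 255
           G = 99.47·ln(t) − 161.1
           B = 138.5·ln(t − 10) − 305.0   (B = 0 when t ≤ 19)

At 2946 K (t = 29.46):
  B = 138.5·ln(29.46 − 10) − 305.0 = 138.5·ln 19.46 − 305.0 = 138.5·2.9684 − 305.0 = 106.118.
At 5070 K (t = 50.7):
  B = 138.5·ln(50.7 − 10) − 305.0 = 138.5·ln 40.7 − 305.0 = 138.5·3.7062 − 305.0 = 208.313.
Gain = 208.313 / 106.118 = 1.9630 → 1.963.

1.963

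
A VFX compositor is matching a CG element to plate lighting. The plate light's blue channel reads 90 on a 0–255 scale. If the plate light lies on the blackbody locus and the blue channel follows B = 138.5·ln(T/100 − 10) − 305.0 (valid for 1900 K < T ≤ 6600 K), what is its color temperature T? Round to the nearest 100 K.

2700 K

ln(t − 10) = (90 + 305.0) / 138.5 = 2.8520.
t − 10 = e^2.8520 = 17.322, so t = 27.322.
T = 100·t = 2732 K → 2700 K to the nearest 100 K.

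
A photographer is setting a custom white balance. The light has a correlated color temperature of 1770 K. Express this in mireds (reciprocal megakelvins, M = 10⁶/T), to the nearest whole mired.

M = 10⁶ / 1770 = 564.972 → 565 mireds.

565 mireds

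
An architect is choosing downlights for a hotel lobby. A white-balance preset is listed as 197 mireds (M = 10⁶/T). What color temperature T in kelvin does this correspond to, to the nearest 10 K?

T = 10⁶ / 197 = 5076.14 K → 5080 K.

5080 K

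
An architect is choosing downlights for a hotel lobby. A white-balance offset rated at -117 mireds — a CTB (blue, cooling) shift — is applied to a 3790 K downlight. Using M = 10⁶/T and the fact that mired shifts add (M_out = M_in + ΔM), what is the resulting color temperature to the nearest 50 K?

M_in = 10⁶/3790 = 263.85 mireds.
M_out = 263.85 + (-117) = 146.85 mireds.
T_out = 10⁶/146.85 = 6809.6 K → 6800 K.

6800 K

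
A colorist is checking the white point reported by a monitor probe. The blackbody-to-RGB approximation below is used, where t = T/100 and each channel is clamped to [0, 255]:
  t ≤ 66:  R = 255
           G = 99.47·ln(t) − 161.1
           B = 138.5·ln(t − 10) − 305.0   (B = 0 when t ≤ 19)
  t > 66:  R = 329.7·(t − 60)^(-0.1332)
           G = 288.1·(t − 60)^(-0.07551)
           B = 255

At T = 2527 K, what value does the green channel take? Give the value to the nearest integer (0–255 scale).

t = 2527/100 = 25.27; the t ≤ 66 branch applies.
G = 99.47·ln 25.27 − 161.1 = 99.47·3.2296 − 161.1 = 160.150.
Rounded: 160.

160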